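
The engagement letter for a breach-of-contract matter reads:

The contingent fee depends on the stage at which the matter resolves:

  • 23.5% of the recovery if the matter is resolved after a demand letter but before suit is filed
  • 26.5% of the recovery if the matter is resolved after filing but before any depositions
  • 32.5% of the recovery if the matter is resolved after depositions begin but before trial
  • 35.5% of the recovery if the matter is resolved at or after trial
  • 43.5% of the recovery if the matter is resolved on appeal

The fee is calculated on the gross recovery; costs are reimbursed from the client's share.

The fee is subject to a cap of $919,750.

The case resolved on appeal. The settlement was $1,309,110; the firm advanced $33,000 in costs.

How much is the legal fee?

Fee base is the gross recovery, $1,309,110; costs are reimbursed separately.
The matter resolved on appeal, so the 43.5% rate applies.
$1,309,110 × 43.5% = $569,462.85
$569,462.85 is under the $919,750 cap.

$569,462.85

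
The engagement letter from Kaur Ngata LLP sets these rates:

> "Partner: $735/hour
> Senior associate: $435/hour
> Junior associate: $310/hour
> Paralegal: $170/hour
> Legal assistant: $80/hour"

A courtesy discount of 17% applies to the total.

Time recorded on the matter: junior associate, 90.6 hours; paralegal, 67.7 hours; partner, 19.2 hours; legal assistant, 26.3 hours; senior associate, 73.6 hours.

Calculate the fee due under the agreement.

Partner: 19.2 × $735 = $14,112.00
Senior associate: 73.6 × $435 = $32,016.00
Junior associate: 90.6 × $310 = $28,086.00
Paralegal: 67.7 × $170 = $11,509.00
Legal assistant: 26.3 × $80 = $2,104.00
Subtotal: $87,827.00
Less 17% discount: −$14,930.59
Total: $87,827.00 − $14,930.59 = $72,896.41

$72,896.41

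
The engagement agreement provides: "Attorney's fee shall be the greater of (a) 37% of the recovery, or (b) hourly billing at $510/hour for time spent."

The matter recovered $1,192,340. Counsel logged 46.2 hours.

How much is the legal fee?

$441,165.80

(a) 37% of $1,192,340 = $441,165.80
(b) 46.2 × $510 = $23,562.00
The greater is (a): $441,165.80.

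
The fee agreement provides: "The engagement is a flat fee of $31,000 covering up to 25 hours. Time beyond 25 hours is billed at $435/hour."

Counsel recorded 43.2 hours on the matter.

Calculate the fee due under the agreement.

Flat fee: $31,000.00
Excess hours: 43.2 − 25 = 18.2
Overrun: 18.2 × $435 = $7,917.00
Total: $31,000.00 + $7,917.00 = $38,917.00

$38,917.00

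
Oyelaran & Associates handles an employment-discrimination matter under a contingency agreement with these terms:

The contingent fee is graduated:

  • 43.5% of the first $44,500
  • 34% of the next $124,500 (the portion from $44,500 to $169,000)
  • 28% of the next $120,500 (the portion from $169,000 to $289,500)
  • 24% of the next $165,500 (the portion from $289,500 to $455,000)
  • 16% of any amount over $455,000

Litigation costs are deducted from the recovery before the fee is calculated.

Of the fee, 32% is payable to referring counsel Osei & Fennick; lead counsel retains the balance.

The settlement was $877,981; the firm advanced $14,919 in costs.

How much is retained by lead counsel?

Fee base (net of costs): $877,981 − $14,919 = $863,062
First $44,500 at 43.5% = $19,357.50
Next $124,500 at 34% = $42,330.00
Next $120,500 at 28% = $33,740.00
Next $165,500 at 24% = $39,720.00
Remaining $408,062 at 16% = $65,289.92
Fee: $19,357.50 + $42,330.00 + $33,740.00 + $39,720.00 + $65,289.92 = $200,437.42
Referral share: 32% of $200,437.42 = $64,139.97; lead counsel retains $200,437.42 − $64,139.97 = $136,297.45.

$136,297.45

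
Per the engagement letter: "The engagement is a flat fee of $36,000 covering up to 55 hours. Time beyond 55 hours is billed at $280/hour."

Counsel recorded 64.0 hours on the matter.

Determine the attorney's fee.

$38,520.00

Flat fee: $36,000.00
Excess hours: 64.0 − 55 = 9.0
Overrun: 9.0 × $280 = $2,520.00
Total: $36,000.00 + $2,520.00 = $38,520.00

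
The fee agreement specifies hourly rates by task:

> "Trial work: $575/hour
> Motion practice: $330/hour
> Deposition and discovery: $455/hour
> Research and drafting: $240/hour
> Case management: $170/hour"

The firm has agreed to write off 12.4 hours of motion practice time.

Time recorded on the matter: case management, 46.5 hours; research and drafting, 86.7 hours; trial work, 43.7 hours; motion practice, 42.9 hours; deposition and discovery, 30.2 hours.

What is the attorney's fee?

Trial work: 43.7 × $575 = $25,127.50
Motion practice: 42.9 × $330 = $14,157.00
Deposition and discovery: 30.2 × $455 = $13,741.00
Research and drafting: 86.7 × $240 = $20,808.00
Case management: 46.5 × $170 = $7,905.00
Subtotal: $81,738.50
Write-off: 12.4 × $330 = $4,092.00
Total: $81,738.50 − $4,092.00 = $77,646.50

$77,646.50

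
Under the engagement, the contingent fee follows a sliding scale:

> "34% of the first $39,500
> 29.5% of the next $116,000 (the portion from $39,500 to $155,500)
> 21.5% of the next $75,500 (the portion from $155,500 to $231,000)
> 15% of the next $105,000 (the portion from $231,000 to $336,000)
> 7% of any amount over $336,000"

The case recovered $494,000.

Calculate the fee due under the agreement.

First $39,500 at 34% = $13,430.00
Next $116,000 at 29.5% = $34,220.00
Next $75,500 at 21.5% = $16,232.50
Next $105,000 at 15% = $15,750.00
Remaining $158,000 at 7% = $11,060.00
Fee: $13,430.00 + $34,220.00 + $16,232.50 + $15,750.00 + $11,060.00 = $90,692.50

$90,692.50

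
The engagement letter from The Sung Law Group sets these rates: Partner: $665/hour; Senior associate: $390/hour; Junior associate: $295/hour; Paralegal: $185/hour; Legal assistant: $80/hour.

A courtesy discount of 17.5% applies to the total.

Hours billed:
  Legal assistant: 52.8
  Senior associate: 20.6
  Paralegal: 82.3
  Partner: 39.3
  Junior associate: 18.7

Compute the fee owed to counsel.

Partner: 39.3 × $665 = $26,134.50
Senior associate: 20.6 × $390 = $8,034.00
Junior associate: 18.7 × $295 = $5,516.50
Paralegal: 82.3 × $185 = $15,225.50
Legal assistant: 52.8 × $80 = $4,224.00
Subtotal: $59,134.50
Less 17.5% discount: −$10,348.54
Total: $59,134.50 − $10,348.54 = $48,785.96

$48,785.96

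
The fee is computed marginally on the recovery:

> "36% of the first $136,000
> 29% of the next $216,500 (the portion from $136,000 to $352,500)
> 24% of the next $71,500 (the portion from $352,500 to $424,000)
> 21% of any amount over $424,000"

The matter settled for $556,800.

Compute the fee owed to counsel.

First $136,000 at 36% = $48,960.00
Next $216,500 at 29% = $62,785.00
Next $71,500 at 24% = $17,160.00
Remaining $132,800 at 21% = $27,888.00
Fee: $48,960.00 + $62,785.00 + $17,160.00 + $27,888.00 = $156,793.00

$156,793.00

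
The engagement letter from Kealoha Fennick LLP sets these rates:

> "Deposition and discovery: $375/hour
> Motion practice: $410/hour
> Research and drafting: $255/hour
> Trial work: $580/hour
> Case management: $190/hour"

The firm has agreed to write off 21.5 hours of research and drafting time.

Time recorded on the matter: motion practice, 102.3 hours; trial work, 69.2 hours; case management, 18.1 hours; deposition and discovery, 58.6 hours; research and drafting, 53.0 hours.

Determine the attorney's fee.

$115,525.50

Deposition and discovery: 58.6 × $375 = $21,975.00
Motion practice: 102.3 × $410 = $41,943.00
Research and drafting: 53.0 × $255 = $13,515.00
Trial work: 69.2 × $580 = $40,136.00
Case management: 18.1 × $190 = $3,439.00
Subtotal: $121,008.00
Write-off: 21.5 × $255 = $5,482.50
Total: $121,008.00 − $5,482.50 = $115,525.50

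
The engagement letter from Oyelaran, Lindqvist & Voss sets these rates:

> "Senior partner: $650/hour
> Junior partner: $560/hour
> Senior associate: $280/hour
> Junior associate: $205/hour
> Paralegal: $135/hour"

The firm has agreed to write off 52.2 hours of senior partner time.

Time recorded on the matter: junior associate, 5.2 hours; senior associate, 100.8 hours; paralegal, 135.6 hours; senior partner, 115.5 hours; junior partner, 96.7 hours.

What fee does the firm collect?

$142,893.00

Senior partner: 115.5 × $650 = $75,075.00
Junior partner: 96.7 × $560 = $54,152.00
Senior associate: 100.8 × $280 = $28,224.00
Junior associate: 5.2 × $205 = $1,066.00
Paralegal: 135.6 × $135 = $18,306.00
Subtotal: $176,823.00
Write-off: 52.2 × $650 = $33,930.00
Total: $176,823.00 − $33,930.00 = $142,893.00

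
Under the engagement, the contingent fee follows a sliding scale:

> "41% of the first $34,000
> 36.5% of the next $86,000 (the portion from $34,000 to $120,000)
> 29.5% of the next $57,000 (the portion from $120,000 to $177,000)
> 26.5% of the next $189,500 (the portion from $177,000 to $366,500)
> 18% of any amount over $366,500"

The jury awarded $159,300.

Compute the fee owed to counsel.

$56,923.50

First $34,000 at 41% = $13,940.00
Next $86,000 at 36.5% = $31,390.00
Remaining $39,300 at 29.5% = $11,593.50
Fee: $13,940.00 + $31,390.00 + $11,593.50 = $56,923.50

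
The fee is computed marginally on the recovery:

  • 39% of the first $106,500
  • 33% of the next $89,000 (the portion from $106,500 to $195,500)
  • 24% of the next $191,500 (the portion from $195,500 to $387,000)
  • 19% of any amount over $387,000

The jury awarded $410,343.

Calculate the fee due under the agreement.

$121,300.17

First $106,500 at 39% = $41,535.00
Next $89,000 at 33% = $29,370.00
Next $191,500 at 24% = $45,960.00
Remaining $23,343 at 19% = $4,435.17
Fee: $41,535.00 + $29,370.00 + $45,960.00 + $4,435.17 = $121,300.17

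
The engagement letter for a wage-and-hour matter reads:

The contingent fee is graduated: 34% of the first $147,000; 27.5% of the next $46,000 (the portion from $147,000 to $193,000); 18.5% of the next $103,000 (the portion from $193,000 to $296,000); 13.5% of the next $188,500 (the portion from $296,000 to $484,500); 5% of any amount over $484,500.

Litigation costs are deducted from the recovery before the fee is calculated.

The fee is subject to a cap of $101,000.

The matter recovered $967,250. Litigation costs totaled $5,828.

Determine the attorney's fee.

Fee base (net of costs): $967,250 − $5,828 = $961,422
First $147,000 at 34% = $49,980.00
Next $46,000 at 27.5% = $12,650.00
Next $103,000 at 18.5% = $19,055.00
Next $188,500 at 13.5% = $25,447.50
Remaining $476,922 at 5% = $23,846.10
Fee: $49,980.00 + $12,650.00 + $19,055.00 + $25,447.50 + $23,846.10 = $130,978.60
$130,978.60 exceeds the $101,000 cap, so the fee is capped at $101,000.00.

$101,000.00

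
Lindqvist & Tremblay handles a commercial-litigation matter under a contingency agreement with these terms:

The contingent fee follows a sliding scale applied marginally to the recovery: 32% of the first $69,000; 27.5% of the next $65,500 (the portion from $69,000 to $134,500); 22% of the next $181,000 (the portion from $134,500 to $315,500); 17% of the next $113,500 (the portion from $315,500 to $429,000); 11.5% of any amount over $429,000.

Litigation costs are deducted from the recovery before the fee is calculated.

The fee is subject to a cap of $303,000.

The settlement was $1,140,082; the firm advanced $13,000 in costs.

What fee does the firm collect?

Fee base (net of costs): $1,140,082 − $13,000 = $1,127,082
First $69,000 at 32% = $22,080.00
Next $65,500 at 27.5% = $18,012.50
Next $181,000 at 22% = $39,820.00
Next $113,500 at 17% = $19,295.00
Remaining $698,082 at 11.5% = $80,279.43
Fee: $22,080.00 + $18,012.50 + $39,820.00 + $19,295.00 + $80,279.43 = $179,486.93
$179,486.93 is under the $303,000 cap.

$179,486.93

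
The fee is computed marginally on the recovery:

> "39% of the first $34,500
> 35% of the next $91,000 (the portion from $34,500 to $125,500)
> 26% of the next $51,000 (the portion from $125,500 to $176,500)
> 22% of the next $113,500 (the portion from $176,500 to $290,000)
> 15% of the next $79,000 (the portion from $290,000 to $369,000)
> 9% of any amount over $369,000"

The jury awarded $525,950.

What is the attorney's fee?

First $34,500 at 39% = $13,455.00
Next $91,000 at 35% = $31,850.00
Next $51,000 at 26% = $13,260.00
Next $113,500 at 22% = $24,970.00
Next $79,000 at 15% = $11,850.00
Remaining $156,950 at 9% = $14,125.50
Fee: $13,455.00 + $31,850.00 + $13,260.00 + $24,970.00 + $11,850.00 + $14,125.50 = $109,510.50

$109,510.50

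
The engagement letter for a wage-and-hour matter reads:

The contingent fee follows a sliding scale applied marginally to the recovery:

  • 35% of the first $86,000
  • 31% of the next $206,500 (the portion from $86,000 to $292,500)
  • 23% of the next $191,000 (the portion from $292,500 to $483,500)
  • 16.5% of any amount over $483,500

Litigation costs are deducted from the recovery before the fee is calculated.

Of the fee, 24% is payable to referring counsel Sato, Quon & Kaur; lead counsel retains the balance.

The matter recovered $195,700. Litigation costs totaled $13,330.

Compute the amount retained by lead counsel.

Fee base (net of costs): $195,700 − $13,330 = $182,370
First $86,000 at 35% = $30,100.00
Remaining $96,370 at 31% = $29,874.70
Fee: $30,100.00 + $29,874.70 = $59,974.70
Referral share: 24% of $59,974.70 = $14,393.93; lead counsel retains $59,974.70 − $14,393.93 = $45,580.77.

$45,580.77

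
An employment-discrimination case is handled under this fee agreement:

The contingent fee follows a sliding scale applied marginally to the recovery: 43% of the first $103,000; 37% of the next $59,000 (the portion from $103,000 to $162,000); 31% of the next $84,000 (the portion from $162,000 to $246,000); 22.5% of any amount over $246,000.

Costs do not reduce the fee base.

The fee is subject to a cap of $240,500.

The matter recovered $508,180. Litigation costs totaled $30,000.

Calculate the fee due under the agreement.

Fee base is the gross recovery, $508,180; costs are reimbursed separately.
First $103,000 at 43% = $44,290.00
Next $59,000 at 37% = $21,830.00
Next $84,000 at 31% = $26,040.00
Remaining $262,180 at 22.5% = $58,990.50
Fee: $44,290.00 + $21,830.00 + $26,040.00 + $58,990.50 = $151,150.50
$151,150.50 is under the $240,500 cap.

$151,150.50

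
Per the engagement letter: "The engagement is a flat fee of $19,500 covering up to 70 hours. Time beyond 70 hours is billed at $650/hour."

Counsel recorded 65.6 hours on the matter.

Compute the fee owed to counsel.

65.6 hours is within the 70-hour scope; only the flat fee applies.

$19,500.00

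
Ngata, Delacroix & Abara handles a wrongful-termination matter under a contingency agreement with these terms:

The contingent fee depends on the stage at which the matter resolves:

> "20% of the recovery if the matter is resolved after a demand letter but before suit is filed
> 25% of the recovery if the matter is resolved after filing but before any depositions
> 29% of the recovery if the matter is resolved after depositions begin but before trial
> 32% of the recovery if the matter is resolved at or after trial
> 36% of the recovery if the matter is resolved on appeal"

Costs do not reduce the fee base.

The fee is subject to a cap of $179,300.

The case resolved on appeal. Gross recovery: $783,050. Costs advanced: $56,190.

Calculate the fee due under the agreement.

$179,300.00

Fee base is the gross recovery, $783,050; costs are reimbursed separately.
The matter resolved on appeal, so the 36% rate applies.
$783,050 × 36% = $281,898.00
$281,898.00 exceeds the $179,300 cap, so the fee is capped at $179,300.00.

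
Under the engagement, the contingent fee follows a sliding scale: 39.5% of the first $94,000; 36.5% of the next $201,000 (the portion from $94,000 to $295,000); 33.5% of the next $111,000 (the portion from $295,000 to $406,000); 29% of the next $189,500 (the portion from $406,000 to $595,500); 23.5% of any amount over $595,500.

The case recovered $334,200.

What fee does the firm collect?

$123,627.00

First $94,000 at 39.5% = $37,130.00
Next $201,000 at 36.5% = $73,365.00
Remaining $39,200 at 33.5% = $13,132.00
Fee: $37,130.00 + $73,365.00 + $13,132.00 = $123,627.00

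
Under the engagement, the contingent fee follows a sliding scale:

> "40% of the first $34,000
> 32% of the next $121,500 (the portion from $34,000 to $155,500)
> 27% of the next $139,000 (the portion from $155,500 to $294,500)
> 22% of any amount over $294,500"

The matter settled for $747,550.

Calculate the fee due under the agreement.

$189,681.00

First $34,000 at 40% = $13,600.00
Next $121,500 at 32% = $38,880.00
Next $139,000 at 27% = $37,530.00
Remaining $453,050 at 22% = $99,671.00
Fee: $13,600.00 + $38,880.00 + $37,530.00 + $99,671.00 = $189,681.00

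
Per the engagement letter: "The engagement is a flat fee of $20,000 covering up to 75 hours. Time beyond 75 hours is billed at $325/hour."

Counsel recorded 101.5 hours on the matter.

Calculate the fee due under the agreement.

$28,612.50

Flat fee: $20,000.00
Excess hours: 101.5 − 75 = 26.5
Overrun: 26.5 × $325 = $8,612.50
Total: $20,000.00 + $8,612.50 = $28,612.50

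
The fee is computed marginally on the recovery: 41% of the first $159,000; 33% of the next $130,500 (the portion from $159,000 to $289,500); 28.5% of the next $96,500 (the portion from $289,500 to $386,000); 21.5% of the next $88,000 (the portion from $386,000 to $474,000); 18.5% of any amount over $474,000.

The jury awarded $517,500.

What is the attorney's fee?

First $159,000 at 41% = $65,190.00
Next $130,500 at 33% = $43,065.00
Next $96,500 at 28.5% = $27,502.50
Next $88,000 at 21.5% = $18,920.00
Remaining $43,500 at 18.5% = $8,047.50
Fee: $65,190.00 + $43,065.00 + $27,502.50 + $18,920.00 + $8,047.50 = $162,725.00

$162,725.00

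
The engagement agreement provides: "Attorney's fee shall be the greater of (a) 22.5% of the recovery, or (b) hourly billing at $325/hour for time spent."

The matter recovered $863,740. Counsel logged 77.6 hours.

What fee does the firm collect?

(a) 22.5% of $863,740 = $194,341.50
(b) 77.6 × $325 = $25,220.00
The greater is (a): $194,341.50.

$194,341.50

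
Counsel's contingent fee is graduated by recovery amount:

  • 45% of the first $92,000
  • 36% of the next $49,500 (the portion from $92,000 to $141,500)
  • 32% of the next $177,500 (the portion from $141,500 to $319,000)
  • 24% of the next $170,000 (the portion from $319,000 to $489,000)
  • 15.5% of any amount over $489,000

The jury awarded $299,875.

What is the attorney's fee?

First $92,000 at 45% = $41,400.00
Next $49,500 at 36% = $17,820.00
Remaining $158,375 at 32% = $50,680.00
Fee: $41,400.00 + $17,820.00 + $50,680.00 = $109,900.00

$109,900.00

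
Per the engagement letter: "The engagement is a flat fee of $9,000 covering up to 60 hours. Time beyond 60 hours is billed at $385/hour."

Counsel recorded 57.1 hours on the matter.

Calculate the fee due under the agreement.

$9,000.00

57.1 hours is within the 60-hour scope; only the flat fee applies.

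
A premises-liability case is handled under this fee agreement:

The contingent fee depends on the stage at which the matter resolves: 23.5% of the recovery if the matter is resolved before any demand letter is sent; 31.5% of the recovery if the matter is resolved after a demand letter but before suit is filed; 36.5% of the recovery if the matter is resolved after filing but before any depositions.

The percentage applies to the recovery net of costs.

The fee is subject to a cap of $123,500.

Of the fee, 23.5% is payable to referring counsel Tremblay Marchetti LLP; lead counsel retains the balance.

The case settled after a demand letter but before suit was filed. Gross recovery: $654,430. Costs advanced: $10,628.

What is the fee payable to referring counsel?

Fee base (net of costs): $654,430 − $10,628 = $643,802
The matter settled after a demand letter but before suit was filed, so the 31.5% rate applies.
$643,802 × 31.5% = $202,797.63
$202,797.63 exceeds the $123,500 cap, so the fee is capped at $123,500.00.
Referral share: 23.5% of $123,500.00 = $29,022.50; lead counsel retains $123,500.00 − $29,022.50 = $94,477.50.

$29,022.50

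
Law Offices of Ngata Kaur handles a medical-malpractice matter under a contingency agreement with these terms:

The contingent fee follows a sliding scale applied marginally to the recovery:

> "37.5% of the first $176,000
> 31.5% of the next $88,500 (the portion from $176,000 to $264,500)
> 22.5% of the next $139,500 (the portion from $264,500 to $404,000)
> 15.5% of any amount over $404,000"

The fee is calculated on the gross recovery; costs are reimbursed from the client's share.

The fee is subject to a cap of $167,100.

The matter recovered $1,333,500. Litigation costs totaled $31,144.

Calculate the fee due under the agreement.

$167,100.00

Fee base is the gross recovery, $1,333,500; costs are reimbursed separately.
First $176,000 at 37.5% = $66,000.00
Next $88,500 at 31.5% = $27,877.50
Next $139,500 at 22.5% = $31,387.50
Remaining $929,500 at 15.5% = $144,072.50
Fee: $66,000.00 + $27,877.50 + $31,387.50 + $144,072.50 = $269,337.50
$269,337.50 exceeds the $167,100 cap, so the fee is capped at $167,100.00.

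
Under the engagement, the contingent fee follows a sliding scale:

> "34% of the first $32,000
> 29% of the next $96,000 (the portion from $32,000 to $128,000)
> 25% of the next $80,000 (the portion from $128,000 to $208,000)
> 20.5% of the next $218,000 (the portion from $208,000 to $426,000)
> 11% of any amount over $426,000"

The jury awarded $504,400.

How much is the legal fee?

First $32,000 at 34% = $10,880.00
Next $96,000 at 29% = $27,840.00
Next $80,000 at 25% = $20,000.00
Next $218,000 at 20.5% = $44,690.00
Remaining $78,400 at 11% = $8,624.00
Fee: $10,880.00 + $27,840.00 + $20,000.00 + $44,690.00 + $8,624.00 = $112,034.00

$112,034.00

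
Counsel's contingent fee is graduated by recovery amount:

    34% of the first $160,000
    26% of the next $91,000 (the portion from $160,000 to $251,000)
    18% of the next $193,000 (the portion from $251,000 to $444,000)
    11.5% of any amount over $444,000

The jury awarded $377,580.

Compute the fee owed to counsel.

$100,844.40

First $160,000 at 34% = $54,400.00
Next $91,000 at 26% = $23,660.00
Remaining $126,580 at 18% = $22,784.40
Fee: $54,400.00 + $23,660.00 + $22,784.40 = $100,844.40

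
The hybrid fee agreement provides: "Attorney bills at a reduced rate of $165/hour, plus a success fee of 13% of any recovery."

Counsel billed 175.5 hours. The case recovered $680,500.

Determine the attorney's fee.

Hourly: 175.5 × $165 = $28,957.50
Success fee: 13% of $680,500 = $88,465.00
Total: $28,957.50 + $88,465.00 = $117,422.50

$117,422.50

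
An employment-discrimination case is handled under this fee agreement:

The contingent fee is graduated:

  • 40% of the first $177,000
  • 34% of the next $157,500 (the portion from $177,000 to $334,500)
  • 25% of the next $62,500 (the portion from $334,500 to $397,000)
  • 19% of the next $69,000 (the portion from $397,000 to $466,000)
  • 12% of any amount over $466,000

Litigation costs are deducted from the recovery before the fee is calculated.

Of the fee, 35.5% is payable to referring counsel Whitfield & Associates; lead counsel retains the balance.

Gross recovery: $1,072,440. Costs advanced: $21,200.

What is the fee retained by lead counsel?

Fee base (net of costs): $1,072,440 − $21,200 = $1,051,240
First $177,000 at 40% = $70,800.00
Next $157,500 at 34% = $53,550.00
Next $62,500 at 25% = $15,625.00
Next $69,000 at 19% = $13,110.00
Remaining $585,240 at 12% = $70,228.80
Fee: $70,800.00 + $53,550.00 + $15,625.00 + $13,110.00 + $70,228.80 = $223,313.80
Referral share: 35.5% of $223,313.80 = $79,276.40; lead counsel retains $223,313.80 − $79,276.40 = $144,037.40.

$144,037.40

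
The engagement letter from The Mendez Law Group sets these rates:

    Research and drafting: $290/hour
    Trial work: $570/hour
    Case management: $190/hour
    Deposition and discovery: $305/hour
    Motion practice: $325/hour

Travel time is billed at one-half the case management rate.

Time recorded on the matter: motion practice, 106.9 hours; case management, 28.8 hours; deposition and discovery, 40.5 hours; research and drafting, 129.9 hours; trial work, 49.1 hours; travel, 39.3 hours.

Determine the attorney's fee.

$121,958.50

Research and drafting: 129.9 × $290 = $37,671.00
Trial work: 49.1 × $570 = $27,987.00
Case management: 28.8 × $190 = $5,472.00
Deposition and discovery: 40.5 × $305 = $12,352.50
Motion practice: 106.9 × $325 = $34,742.50
Subtotal: $37,671.00 + $27,987.00 + $5,472.00 + $12,352.50 + $34,742.50 = $118,225.00
Travel: 39.3 × ($190 ÷ 2) = 39.3 × $95.00 = $3,733.50
Total: $118,225.00 + $3,733.50 = $121,958.50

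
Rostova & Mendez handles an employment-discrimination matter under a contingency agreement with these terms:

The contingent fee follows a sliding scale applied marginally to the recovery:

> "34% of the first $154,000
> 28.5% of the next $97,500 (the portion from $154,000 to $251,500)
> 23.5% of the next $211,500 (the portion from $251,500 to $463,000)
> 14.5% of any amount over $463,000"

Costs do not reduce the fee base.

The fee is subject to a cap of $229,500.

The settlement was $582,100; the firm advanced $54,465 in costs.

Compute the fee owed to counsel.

$147,119.50

Fee base is the gross recovery, $582,100; costs are reimbursed separately.
First $154,000 at 34% = $52,360.00
Next $97,500 at 28.5% = $27,787.50
Next $211,500 at 23.5% = $49,702.50
Remaining $119,100 at 14.5% = $17,269.50
Fee: $52,360.00 + $27,787.50 + $49,702.50 + $17,269.50 = $147,119.50
$147,119.50 is under the $229,500 cap.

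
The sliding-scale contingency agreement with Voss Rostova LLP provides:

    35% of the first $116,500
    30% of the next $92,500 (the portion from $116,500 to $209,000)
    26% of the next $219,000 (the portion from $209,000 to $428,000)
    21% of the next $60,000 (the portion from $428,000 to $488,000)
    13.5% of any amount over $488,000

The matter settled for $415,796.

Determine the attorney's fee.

$122,291.96

First $116,500 at 35% = $40,775.00
Next $92,500 at 30% = $27,750.00
Remaining $206,796 at 26% = $53,766.96
Fee: $40,775.00 + $27,750.00 + $53,766.96 = $122,291.96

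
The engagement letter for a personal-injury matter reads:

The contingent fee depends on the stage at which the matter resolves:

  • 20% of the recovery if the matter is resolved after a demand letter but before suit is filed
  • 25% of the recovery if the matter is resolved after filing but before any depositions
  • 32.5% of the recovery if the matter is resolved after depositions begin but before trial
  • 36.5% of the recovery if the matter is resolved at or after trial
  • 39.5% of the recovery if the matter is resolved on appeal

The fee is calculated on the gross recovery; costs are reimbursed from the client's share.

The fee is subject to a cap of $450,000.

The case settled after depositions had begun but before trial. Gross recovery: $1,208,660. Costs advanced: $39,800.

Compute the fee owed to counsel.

$392,814.50

Fee base is the gross recovery, $1,208,660; costs are reimbursed separately.
The matter settled after depositions had begun but before trial, so the 32.5% rate applies.
$1,208,660 × 32.5% = $392,814.50
$392,814.50 is under the $450,000 cap.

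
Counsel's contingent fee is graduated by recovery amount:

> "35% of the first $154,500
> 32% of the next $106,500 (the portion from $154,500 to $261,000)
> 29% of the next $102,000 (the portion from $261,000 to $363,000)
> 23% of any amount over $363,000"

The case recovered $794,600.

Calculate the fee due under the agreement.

$217,003.00

First $154,500 at 35% = $54,075.00
Next $106,500 at 32% = $34,080.00
Next $102,000 at 29% = $29,580.00
Remaining $431,600 at 23% = $99,268.00
Fee: $54,075.00 + $34,080.00 + $29,580.00 + $99,268.00 = $217,003.00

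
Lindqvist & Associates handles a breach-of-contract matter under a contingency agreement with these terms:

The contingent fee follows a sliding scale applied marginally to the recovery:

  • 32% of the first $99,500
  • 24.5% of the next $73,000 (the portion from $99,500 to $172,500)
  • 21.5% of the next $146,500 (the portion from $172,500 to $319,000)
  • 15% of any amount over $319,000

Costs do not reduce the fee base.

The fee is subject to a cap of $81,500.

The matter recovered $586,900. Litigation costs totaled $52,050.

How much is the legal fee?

Fee base is the gross recovery, $586,900; costs are reimbursed separately.
First $99,500 at 32% = $31,840.00
Next $73,000 at 24.5% = $17,885.00
Next $146,500 at 21.5% = $31,497.50
Remaining $267,900 at 15% = $40,185.00
Fee: $31,840.00 + $17,885.00 + $31,497.50 + $40,185.00 = $121,407.50
$121,407.50 exceeds the $81,500 cap, so the fee is capped at $81,500.00.

$81,500.00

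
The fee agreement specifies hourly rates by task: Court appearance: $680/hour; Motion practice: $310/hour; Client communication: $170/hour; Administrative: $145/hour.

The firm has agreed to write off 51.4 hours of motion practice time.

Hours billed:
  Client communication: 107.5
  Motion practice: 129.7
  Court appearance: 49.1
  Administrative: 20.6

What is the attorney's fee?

$78,923.00

Court appearance: 49.1 × $680 = $33,388.00
Motion practice: 129.7 × $310 = $40,207.00
Client communication: 107.5 × $170 = $18,275.00
Administrative: 20.6 × $145 = $2,987.00
Subtotal: $94,857.00
Write-off: 51.4 × $310 = $15,934.00
Total: $94,857.00 − $15,934.00 = $78,923.00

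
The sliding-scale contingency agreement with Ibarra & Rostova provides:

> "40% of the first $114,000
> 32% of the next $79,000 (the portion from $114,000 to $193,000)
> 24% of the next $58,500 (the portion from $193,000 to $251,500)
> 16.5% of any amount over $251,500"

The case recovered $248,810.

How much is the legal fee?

First $114,000 at 40% = $45,600.00
Next $79,000 at 32% = $25,280.00
Remaining $55,810 at 24% = $13,394.40
Fee: $45,600.00 + $25,280.00 + $13,394.40 = $84,274.40

$84,274.40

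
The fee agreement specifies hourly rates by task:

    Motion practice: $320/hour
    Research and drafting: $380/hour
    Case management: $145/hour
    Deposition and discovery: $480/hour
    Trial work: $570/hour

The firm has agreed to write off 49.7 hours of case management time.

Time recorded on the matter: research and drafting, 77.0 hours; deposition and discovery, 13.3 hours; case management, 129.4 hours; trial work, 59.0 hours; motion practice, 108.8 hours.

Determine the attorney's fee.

Motion practice: 108.8 × $320 = $34,816.00
Research and drafting: 77.0 × $380 = $29,260.00
Case management: 129.4 × $145 = $18,763.00
Deposition and discovery: 13.3 × $480 = $6,384.00
Trial work: 59.0 × $570 = $33,630.00
Subtotal: $122,853.00
Write-off: 49.7 × $145 = $7,206.50
Total: $122,853.00 − $7,206.50 = $115,646.50

$115,646.50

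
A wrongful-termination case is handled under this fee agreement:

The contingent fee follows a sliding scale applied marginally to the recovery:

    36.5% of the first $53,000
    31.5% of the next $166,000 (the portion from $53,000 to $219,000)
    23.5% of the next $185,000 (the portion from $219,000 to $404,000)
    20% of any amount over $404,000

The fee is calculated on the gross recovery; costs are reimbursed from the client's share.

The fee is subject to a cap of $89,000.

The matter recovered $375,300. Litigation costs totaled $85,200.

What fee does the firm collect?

$89,000.00

Fee base is the gross recovery, $375,300; costs are reimbursed separately.
First $53,000 at 36.5% = $19,345.00
Next $166,000 at 31.5% = $52,290.00
Remaining $156,300 at 23.5% = $36,730.50
Fee: $19,345.00 + $52,290.00 + $36,730.50 = $108,365.50
$108,365.50 exceeds the $89,000 cap, so the fee is capped at $89,000.00.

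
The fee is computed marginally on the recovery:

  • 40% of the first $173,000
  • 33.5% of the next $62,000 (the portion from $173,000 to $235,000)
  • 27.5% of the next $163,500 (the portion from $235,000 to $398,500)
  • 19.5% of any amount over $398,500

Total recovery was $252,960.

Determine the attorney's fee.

$94,909.00

First $173,000 at 40% = $69,200.00
Next $62,000 at 33.5% = $20,770.00
Remaining $17,960 at 27.5% = $4,939.00
Fee: $69,200.00 + $20,770.00 + $4,939.00 = $94,909.00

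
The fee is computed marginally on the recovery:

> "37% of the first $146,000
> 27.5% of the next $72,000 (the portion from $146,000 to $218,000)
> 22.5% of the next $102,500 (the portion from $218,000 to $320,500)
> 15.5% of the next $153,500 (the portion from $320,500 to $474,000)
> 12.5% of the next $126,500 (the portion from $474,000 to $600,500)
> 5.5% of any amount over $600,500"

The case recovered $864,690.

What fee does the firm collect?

$151,017.95

First $146,000 at 37% = $54,020.00
Next $72,000 at 27.5% = $19,800.00
Next $102,500 at 22.5% = $23,062.50
Next $153,500 at 15.5% = $23,792.50
Next $126,500 at 12.5% = $15,812.50
Remaining $264,190 at 5.5% = $14,530.45
Fee: $54,020.00 + $19,800.00 + $23,062.50 + $23,792.50 + $15,812.50 + $14,530.45 = $151,017.95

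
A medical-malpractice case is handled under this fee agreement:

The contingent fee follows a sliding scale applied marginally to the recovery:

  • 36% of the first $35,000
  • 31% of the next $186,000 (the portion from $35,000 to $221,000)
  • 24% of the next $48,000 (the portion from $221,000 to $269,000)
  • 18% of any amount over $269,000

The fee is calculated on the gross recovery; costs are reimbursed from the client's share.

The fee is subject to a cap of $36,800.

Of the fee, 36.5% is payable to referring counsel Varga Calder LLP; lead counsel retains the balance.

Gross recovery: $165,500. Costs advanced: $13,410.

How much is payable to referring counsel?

Fee base is the gross recovery, $165,500; costs are reimbursed separately.
First $35,000 at 36% = $12,600.00
Remaining $130,500 at 31% = $40,455.00
Fee: $12,600.00 + $40,455.00 = $53,055.00
$53,055.00 exceeds the $36,800 cap, so the fee is capped at $36,800.00.
Referral share: 36.5% of $36,800.00 = $13,432.00; lead counsel retains $36,800.00 − $13,432.00 = $23,368.00.

$13,432.00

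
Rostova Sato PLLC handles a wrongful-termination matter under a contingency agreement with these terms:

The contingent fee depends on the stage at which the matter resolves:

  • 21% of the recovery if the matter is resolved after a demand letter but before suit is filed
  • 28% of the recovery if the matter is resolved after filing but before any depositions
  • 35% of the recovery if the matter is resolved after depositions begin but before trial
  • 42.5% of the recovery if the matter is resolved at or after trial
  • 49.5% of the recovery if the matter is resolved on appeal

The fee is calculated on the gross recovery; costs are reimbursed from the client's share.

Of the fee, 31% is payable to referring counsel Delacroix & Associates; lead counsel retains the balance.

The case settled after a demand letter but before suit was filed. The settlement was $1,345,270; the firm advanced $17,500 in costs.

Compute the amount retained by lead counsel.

$194,929.62

Fee base is the gross recovery, $1,345,270; costs are reimbursed separately.
The matter settled after a demand letter but before suit was filed, so the 21% rate applies.
$1,345,270 × 21% = $282,506.70
Referral share: 31% of $282,506.70 = $87,577.08; lead counsel retains $282,506.70 − $87,577.08 = $194,929.62.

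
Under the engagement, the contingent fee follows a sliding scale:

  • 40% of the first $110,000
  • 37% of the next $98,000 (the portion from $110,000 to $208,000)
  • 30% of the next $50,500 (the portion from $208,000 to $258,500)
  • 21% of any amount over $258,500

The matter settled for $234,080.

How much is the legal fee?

$88,084.00

First $110,000 at 40% = $44,000.00
Next $98,000 at 37% = $36,260.00
Remaining $26,080 at 30% = $7,824.00
Fee: $44,000.00 + $36,260.00 + $7,824.00 = $88,084.00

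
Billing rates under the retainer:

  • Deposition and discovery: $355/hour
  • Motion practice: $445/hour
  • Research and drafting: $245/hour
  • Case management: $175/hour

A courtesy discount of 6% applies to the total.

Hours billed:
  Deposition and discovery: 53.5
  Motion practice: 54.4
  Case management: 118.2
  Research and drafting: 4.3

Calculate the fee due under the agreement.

Deposition and discovery: 53.5 × $355 = $18,992.50
Motion practice: 54.4 × $445 = $24,208.00
Research and drafting: 4.3 × $245 = $1,053.50
Case management: 118.2 × $175 = $20,685.00
Subtotal: $64,939.00
Less 6% discount: −$3,896.34
Total: $64,939.00 − $3,896.34 = $61,042.66

$61,042.66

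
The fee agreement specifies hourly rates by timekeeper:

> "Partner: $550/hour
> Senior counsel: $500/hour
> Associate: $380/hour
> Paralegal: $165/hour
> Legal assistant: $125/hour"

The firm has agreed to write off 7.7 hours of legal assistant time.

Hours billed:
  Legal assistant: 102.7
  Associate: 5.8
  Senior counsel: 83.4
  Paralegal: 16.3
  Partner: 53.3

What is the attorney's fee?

$87,783.50

Partner: 53.3 × $550 = $29,315.00
Senior counsel: 83.4 × $500 = $41,700.00
Associate: 5.8 × $380 = $2,204.00
Paralegal: 16.3 × $165 = $2,689.50
Legal assistant: 102.7 × $125 = $12,837.50
Subtotal: $88,746.00
Write-off: 7.7 × $125 = $962.50
Total: $88,746.00 − $962.50 = $87,783.50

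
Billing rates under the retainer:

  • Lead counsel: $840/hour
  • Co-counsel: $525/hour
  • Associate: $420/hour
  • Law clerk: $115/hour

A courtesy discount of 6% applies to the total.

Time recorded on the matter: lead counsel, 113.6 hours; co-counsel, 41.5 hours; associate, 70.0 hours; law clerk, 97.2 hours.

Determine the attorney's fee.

$148,322.13

Lead counsel: 113.6 × $840 = $95,424.00
Co-counsel: 41.5 × $525 = $21,787.50
Associate: 70.0 × $420 = $29,400.00
Law clerk: 97.2 × $115 = $11,178.00
Subtotal: $157,789.50
Less 6% discount: −$9,467.37
Total: $157,789.50 − $9,467.37 = $148,322.13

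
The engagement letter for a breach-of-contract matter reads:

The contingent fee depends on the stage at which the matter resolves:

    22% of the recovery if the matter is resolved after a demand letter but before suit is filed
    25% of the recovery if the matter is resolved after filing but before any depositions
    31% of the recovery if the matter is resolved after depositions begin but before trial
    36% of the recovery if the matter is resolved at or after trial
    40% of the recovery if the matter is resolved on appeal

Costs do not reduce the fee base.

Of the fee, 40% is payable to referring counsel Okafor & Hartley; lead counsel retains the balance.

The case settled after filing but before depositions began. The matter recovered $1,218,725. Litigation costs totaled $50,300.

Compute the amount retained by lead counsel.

Fee base is the gross recovery, $1,218,725; costs are reimbursed separately.
The matter settled after filing but before depositions began, so the 25% rate applies.
$1,218,725 × 25% = $304,681.25
Referral share: 40% of $304,681.25 = $121,872.50; lead counsel retains $304,681.25 − $121,872.50 = $182,808.75.

$182,808.75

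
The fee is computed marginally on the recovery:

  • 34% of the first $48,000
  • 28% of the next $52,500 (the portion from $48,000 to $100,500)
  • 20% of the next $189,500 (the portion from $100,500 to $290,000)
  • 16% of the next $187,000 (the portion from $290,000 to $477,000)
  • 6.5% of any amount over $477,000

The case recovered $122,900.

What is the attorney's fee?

First $48,000 at 34% = $16,320.00
Next $52,500 at 28% = $14,700.00
Remaining $22,400 at 20% = $4,480.00
Fee: $16,320.00 + $14,700.00 + $4,480.00 = $35,500.00

$35,500.00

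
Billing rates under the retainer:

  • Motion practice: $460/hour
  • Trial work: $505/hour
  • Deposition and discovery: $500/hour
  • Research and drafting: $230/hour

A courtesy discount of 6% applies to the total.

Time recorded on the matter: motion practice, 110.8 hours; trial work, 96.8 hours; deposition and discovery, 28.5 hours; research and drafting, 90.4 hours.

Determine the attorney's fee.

Motion practice: 110.8 × $460 = $50,968.00
Trial work: 96.8 × $505 = $48,884.00
Deposition and discovery: 28.5 × $500 = $14,250.00
Research and drafting: 90.4 × $230 = $20,792.00
Subtotal: $134,894.00
Less 6% discount: −$8,093.64
Total: $134,894.00 − $8,093.64 = $126,800.36

$126,800.36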